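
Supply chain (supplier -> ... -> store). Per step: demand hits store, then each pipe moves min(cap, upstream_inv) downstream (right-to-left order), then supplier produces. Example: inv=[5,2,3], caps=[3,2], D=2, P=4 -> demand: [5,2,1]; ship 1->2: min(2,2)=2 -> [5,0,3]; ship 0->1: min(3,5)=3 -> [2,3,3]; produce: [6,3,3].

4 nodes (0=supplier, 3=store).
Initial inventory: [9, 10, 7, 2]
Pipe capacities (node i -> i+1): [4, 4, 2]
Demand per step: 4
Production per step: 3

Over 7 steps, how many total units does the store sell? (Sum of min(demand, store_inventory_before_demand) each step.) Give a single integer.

Step 1: sold=2 (running total=2) -> [8 10 9 2]
Step 2: sold=2 (running total=4) -> [7 10 11 2]
Step 3: sold=2 (running total=6) -> [6 10 13 2]
Step 4: sold=2 (running total=8) -> [5 10 15 2]
Step 5: sold=2 (running total=10) -> [4 10 17 2]
Step 6: sold=2 (running total=12) -> [3 10 19 2]
Step 7: sold=2 (running total=14) -> [3 9 21 2]

Answer: 14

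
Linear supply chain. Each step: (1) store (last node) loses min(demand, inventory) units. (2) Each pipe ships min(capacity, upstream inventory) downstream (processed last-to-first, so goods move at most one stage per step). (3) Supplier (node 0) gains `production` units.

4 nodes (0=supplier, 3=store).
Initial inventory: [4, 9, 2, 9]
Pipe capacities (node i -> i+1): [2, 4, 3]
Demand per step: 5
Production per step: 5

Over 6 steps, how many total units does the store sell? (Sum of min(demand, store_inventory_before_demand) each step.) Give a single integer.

Answer: 23

Derivation:
Step 1: sold=5 (running total=5) -> [7 7 4 6]
Step 2: sold=5 (running total=10) -> [10 5 5 4]
Step 3: sold=4 (running total=14) -> [13 3 6 3]
Step 4: sold=3 (running total=17) -> [16 2 6 3]
Step 5: sold=3 (running total=20) -> [19 2 5 3]
Step 6: sold=3 (running total=23) -> [22 2 4 3]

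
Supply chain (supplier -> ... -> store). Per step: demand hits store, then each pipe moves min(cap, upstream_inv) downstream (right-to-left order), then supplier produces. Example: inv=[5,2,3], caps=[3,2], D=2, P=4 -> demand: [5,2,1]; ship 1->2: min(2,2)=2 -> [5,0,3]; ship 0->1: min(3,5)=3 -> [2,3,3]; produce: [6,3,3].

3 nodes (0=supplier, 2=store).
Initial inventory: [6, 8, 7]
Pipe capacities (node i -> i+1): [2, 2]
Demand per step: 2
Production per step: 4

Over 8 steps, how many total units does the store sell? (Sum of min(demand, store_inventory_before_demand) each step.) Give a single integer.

Step 1: sold=2 (running total=2) -> [8 8 7]
Step 2: sold=2 (running total=4) -> [10 8 7]
Step 3: sold=2 (running total=6) -> [12 8 7]
Step 4: sold=2 (running total=8) -> [14 8 7]
Step 5: sold=2 (running total=10) -> [16 8 7]
Step 6: sold=2 (running total=12) -> [18 8 7]
Step 7: sold=2 (running total=14) -> [20 8 7]
Step 8: sold=2 (running total=16) -> [22 8 7]

Answer: 16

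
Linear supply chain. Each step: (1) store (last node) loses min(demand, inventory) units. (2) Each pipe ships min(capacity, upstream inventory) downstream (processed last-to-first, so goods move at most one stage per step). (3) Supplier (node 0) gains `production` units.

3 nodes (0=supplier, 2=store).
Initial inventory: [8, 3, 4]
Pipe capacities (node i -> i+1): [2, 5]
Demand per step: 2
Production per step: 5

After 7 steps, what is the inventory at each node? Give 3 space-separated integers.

Step 1: demand=2,sold=2 ship[1->2]=3 ship[0->1]=2 prod=5 -> inv=[11 2 5]
Step 2: demand=2,sold=2 ship[1->2]=2 ship[0->1]=2 prod=5 -> inv=[14 2 5]
Step 3: demand=2,sold=2 ship[1->2]=2 ship[0->1]=2 prod=5 -> inv=[17 2 5]
Step 4: demand=2,sold=2 ship[1->2]=2 ship[0->1]=2 prod=5 -> inv=[20 2 5]
Step 5: demand=2,sold=2 ship[1->2]=2 ship[0->1]=2 prod=5 -> inv=[23 2 5]
Step 6: demand=2,sold=2 ship[1->2]=2 ship[0->1]=2 prod=5 -> inv=[26 2 5]
Step 7: demand=2,sold=2 ship[1->2]=2 ship[0->1]=2 prod=5 -> inv=[29 2 5]

29 2 5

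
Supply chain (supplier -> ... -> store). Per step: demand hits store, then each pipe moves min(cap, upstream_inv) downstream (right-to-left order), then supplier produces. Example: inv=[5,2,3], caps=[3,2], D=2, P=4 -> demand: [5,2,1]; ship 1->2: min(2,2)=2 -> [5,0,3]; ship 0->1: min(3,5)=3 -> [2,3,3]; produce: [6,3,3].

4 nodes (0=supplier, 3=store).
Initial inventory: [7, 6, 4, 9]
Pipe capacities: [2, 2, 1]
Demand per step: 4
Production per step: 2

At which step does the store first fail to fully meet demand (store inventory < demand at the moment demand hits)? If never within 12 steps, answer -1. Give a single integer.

Step 1: demand=4,sold=4 ship[2->3]=1 ship[1->2]=2 ship[0->1]=2 prod=2 -> [7 6 5 6]
Step 2: demand=4,sold=4 ship[2->3]=1 ship[1->2]=2 ship[0->1]=2 prod=2 -> [7 6 6 3]
Step 3: demand=4,sold=3 ship[2->3]=1 ship[1->2]=2 ship[0->1]=2 prod=2 -> [7 6 7 1]
Step 4: demand=4,sold=1 ship[2->3]=1 ship[1->2]=2 ship[0->1]=2 prod=2 -> [7 6 8 1]
Step 5: demand=4,sold=1 ship[2->3]=1 ship[1->2]=2 ship[0->1]=2 prod=2 -> [7 6 9 1]
Step 6: demand=4,sold=1 ship[2->3]=1 ship[1->2]=2 ship[0->1]=2 prod=2 -> [7 6 10 1]
Step 7: demand=4,sold=1 ship[2->3]=1 ship[1->2]=2 ship[0->1]=2 prod=2 -> [7 6 11 1]
Step 8: demand=4,sold=1 ship[2->3]=1 ship[1->2]=2 ship[0->1]=2 prod=2 -> [7 6 12 1]
Step 9: demand=4,sold=1 ship[2->3]=1 ship[1->2]=2 ship[0->1]=2 prod=2 -> [7 6 13 1]
Step 10: demand=4,sold=1 ship[2->3]=1 ship[1->2]=2 ship[0->1]=2 prod=2 -> [7 6 14 1]
Step 11: demand=4,sold=1 ship[2->3]=1 ship[1->2]=2 ship[0->1]=2 prod=2 -> [7 6 15 1]
Step 12: demand=4,sold=1 ship[2->3]=1 ship[1->2]=2 ship[0->1]=2 prod=2 -> [7 6 16 1]
First stockout at step 3

3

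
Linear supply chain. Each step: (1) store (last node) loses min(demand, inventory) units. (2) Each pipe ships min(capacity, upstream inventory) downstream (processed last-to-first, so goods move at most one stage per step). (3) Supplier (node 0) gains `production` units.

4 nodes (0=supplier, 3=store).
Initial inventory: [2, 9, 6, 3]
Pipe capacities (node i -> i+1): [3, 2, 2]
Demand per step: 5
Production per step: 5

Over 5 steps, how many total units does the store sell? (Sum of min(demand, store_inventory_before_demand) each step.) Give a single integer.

Answer: 11

Derivation:
Step 1: sold=3 (running total=3) -> [5 9 6 2]
Step 2: sold=2 (running total=5) -> [7 10 6 2]
Step 3: sold=2 (running total=7) -> [9 11 6 2]
Step 4: sold=2 (running total=9) -> [11 12 6 2]
Step 5: sold=2 (running total=11) -> [13 13 6 2]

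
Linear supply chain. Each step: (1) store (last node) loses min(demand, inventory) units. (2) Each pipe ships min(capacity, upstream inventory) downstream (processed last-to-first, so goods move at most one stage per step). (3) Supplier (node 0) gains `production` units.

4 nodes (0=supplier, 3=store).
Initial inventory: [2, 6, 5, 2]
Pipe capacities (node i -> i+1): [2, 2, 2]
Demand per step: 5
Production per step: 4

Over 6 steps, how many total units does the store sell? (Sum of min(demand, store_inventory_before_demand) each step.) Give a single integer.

Step 1: sold=2 (running total=2) -> [4 6 5 2]
Step 2: sold=2 (running total=4) -> [6 6 5 2]
Step 3: sold=2 (running total=6) -> [8 6 5 2]
Step 4: sold=2 (running total=8) -> [10 6 5 2]
Step 5: sold=2 (running total=10) -> [12 6 5 2]
Step 6: sold=2 (running total=12) -> [14 6 5 2]

Answer: 12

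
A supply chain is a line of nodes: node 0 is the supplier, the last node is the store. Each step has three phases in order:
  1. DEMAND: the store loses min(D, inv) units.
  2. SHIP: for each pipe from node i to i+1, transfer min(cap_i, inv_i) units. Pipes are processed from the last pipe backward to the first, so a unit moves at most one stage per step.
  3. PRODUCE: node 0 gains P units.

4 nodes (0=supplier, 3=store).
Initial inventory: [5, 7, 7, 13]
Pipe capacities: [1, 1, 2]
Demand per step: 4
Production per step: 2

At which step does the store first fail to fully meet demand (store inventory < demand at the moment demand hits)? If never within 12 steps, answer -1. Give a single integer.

Step 1: demand=4,sold=4 ship[2->3]=2 ship[1->2]=1 ship[0->1]=1 prod=2 -> [6 7 6 11]
Step 2: demand=4,sold=4 ship[2->3]=2 ship[1->2]=1 ship[0->1]=1 prod=2 -> [7 7 5 9]
Step 3: demand=4,sold=4 ship[2->3]=2 ship[1->2]=1 ship[0->1]=1 prod=2 -> [8 7 4 7]
Step 4: demand=4,sold=4 ship[2->3]=2 ship[1->2]=1 ship[0->1]=1 prod=2 -> [9 7 3 5]
Step 5: demand=4,sold=4 ship[2->3]=2 ship[1->2]=1 ship[0->1]=1 prod=2 -> [10 7 2 3]
Step 6: demand=4,sold=3 ship[2->3]=2 ship[1->2]=1 ship[0->1]=1 prod=2 -> [11 7 1 2]
Step 7: demand=4,sold=2 ship[2->3]=1 ship[1->2]=1 ship[0->1]=1 prod=2 -> [12 7 1 1]
Step 8: demand=4,sold=1 ship[2->3]=1 ship[1->2]=1 ship[0->1]=1 prod=2 -> [13 7 1 1]
Step 9: demand=4,sold=1 ship[2->3]=1 ship[1->2]=1 ship[0->1]=1 prod=2 -> [14 7 1 1]
Step 10: demand=4,sold=1 ship[2->3]=1 ship[1->2]=1 ship[0->1]=1 prod=2 -> [15 7 1 1]
Step 11: demand=4,sold=1 ship[2->3]=1 ship[1->2]=1 ship[0->1]=1 prod=2 -> [16 7 1 1]
Step 12: demand=4,sold=1 ship[2->3]=1 ship[1->2]=1 ship[0->1]=1 prod=2 -> [17 7 1 1]
First stockout at step 6

6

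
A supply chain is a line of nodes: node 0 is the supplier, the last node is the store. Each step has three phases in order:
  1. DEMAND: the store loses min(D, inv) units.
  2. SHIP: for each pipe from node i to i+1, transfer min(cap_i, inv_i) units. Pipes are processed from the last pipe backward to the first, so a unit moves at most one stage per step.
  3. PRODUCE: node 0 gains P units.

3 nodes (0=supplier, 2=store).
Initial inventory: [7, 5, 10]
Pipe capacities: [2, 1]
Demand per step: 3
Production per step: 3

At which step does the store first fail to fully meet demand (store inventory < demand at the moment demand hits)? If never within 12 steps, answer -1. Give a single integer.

Step 1: demand=3,sold=3 ship[1->2]=1 ship[0->1]=2 prod=3 -> [8 6 8]
Step 2: demand=3,sold=3 ship[1->2]=1 ship[0->1]=2 prod=3 -> [9 7 6]
Step 3: demand=3,sold=3 ship[1->2]=1 ship[0->1]=2 prod=3 -> [10 8 4]
Step 4: demand=3,sold=3 ship[1->2]=1 ship[0->1]=2 prod=3 -> [11 9 2]
Step 5: demand=3,sold=2 ship[1->2]=1 ship[0->1]=2 prod=3 -> [12 10 1]
Step 6: demand=3,sold=1 ship[1->2]=1 ship[0->1]=2 prod=3 -> [13 11 1]
Step 7: demand=3,sold=1 ship[1->2]=1 ship[0->1]=2 prod=3 -> [14 12 1]
Step 8: demand=3,sold=1 ship[1->2]=1 ship[0->1]=2 prod=3 -> [15 13 1]
Step 9: demand=3,sold=1 ship[1->2]=1 ship[0->1]=2 prod=3 -> [16 14 1]
Step 10: demand=3,sold=1 ship[1->2]=1 ship[0->1]=2 prod=3 -> [17 15 1]
Step 11: demand=3,sold=1 ship[1->2]=1 ship[0->1]=2 prod=3 -> [18 16 1]
Step 12: demand=3,sold=1 ship[1->2]=1 ship[0->1]=2 prod=3 -> [19 17 1]
First stockout at step 5

5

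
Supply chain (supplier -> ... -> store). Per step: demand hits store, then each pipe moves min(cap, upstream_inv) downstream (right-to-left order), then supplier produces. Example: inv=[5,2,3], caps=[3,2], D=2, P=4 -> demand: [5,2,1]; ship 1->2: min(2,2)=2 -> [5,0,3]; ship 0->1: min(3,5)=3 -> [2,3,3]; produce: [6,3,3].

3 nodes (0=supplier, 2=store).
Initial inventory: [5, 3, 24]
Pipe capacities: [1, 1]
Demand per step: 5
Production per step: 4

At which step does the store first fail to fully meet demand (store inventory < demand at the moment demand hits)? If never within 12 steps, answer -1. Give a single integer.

Step 1: demand=5,sold=5 ship[1->2]=1 ship[0->1]=1 prod=4 -> [8 3 20]
Step 2: demand=5,sold=5 ship[1->2]=1 ship[0->1]=1 prod=4 -> [11 3 16]
Step 3: demand=5,sold=5 ship[1->2]=1 ship[0->1]=1 prod=4 -> [14 3 12]
Step 4: demand=5,sold=5 ship[1->2]=1 ship[0->1]=1 prod=4 -> [17 3 8]
Step 5: demand=5,sold=5 ship[1->2]=1 ship[0->1]=1 prod=4 -> [20 3 4]
Step 6: demand=5,sold=4 ship[1->2]=1 ship[0->1]=1 prod=4 -> [23 3 1]
Step 7: demand=5,sold=1 ship[1->2]=1 ship[0->1]=1 prod=4 -> [26 3 1]
Step 8: demand=5,sold=1 ship[1->2]=1 ship[0->1]=1 prod=4 -> [29 3 1]
Step 9: demand=5,sold=1 ship[1->2]=1 ship[0->1]=1 prod=4 -> [32 3 1]
Step 10: demand=5,sold=1 ship[1->2]=1 ship[0->1]=1 prod=4 -> [35 3 1]
Step 11: demand=5,sold=1 ship[1->2]=1 ship[0->1]=1 prod=4 -> [38 3 1]
Step 12: demand=5,sold=1 ship[1->2]=1 ship[0->1]=1 prod=4 -> [41 3 1]
First stockout at step 6

6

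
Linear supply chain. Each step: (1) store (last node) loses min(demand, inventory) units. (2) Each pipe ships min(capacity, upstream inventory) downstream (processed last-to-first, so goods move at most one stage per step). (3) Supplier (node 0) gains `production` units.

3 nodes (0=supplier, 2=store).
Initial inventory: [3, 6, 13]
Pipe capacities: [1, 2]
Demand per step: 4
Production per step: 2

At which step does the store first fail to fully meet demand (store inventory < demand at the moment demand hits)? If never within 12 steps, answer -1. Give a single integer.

Step 1: demand=4,sold=4 ship[1->2]=2 ship[0->1]=1 prod=2 -> [4 5 11]
Step 2: demand=4,sold=4 ship[1->2]=2 ship[0->1]=1 prod=2 -> [5 4 9]
Step 3: demand=4,sold=4 ship[1->2]=2 ship[0->1]=1 prod=2 -> [6 3 7]
Step 4: demand=4,sold=4 ship[1->2]=2 ship[0->1]=1 prod=2 -> [7 2 5]
Step 5: demand=4,sold=4 ship[1->2]=2 ship[0->1]=1 prod=2 -> [8 1 3]
Step 6: demand=4,sold=3 ship[1->2]=1 ship[0->1]=1 prod=2 -> [9 1 1]
Step 7: demand=4,sold=1 ship[1->2]=1 ship[0->1]=1 prod=2 -> [10 1 1]
Step 8: demand=4,sold=1 ship[1->2]=1 ship[0->1]=1 prod=2 -> [11 1 1]
Step 9: demand=4,sold=1 ship[1->2]=1 ship[0->1]=1 prod=2 -> [12 1 1]
Step 10: demand=4,sold=1 ship[1->2]=1 ship[0->1]=1 prod=2 -> [13 1 1]
Step 11: demand=4,sold=1 ship[1->2]=1 ship[0->1]=1 prod=2 -> [14 1 1]
Step 12: demand=4,sold=1 ship[1->2]=1 ship[0->1]=1 prod=2 -> [15 1 1]
First stockout at step 6

6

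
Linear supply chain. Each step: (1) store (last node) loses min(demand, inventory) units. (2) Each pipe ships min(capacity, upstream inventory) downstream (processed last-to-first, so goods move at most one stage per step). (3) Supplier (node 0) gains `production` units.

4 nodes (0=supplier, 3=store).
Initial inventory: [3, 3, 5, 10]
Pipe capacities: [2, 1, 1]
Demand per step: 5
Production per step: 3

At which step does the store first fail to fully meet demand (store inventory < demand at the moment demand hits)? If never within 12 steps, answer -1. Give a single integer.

Step 1: demand=5,sold=5 ship[2->3]=1 ship[1->2]=1 ship[0->1]=2 prod=3 -> [4 4 5 6]
Step 2: demand=5,sold=5 ship[2->3]=1 ship[1->2]=1 ship[0->1]=2 prod=3 -> [5 5 5 2]
Step 3: demand=5,sold=2 ship[2->3]=1 ship[1->2]=1 ship[0->1]=2 prod=3 -> [6 6 5 1]
Step 4: demand=5,sold=1 ship[2->3]=1 ship[1->2]=1 ship[0->1]=2 prod=3 -> [7 7 5 1]
Step 5: demand=5,sold=1 ship[2->3]=1 ship[1->2]=1 ship[0->1]=2 prod=3 -> [8 8 5 1]
Step 6: demand=5,sold=1 ship[2->3]=1 ship[1->2]=1 ship[0->1]=2 prod=3 -> [9 9 5 1]
Step 7: demand=5,sold=1 ship[2->3]=1 ship[1->2]=1 ship[0->1]=2 prod=3 -> [10 10 5 1]
Step 8: demand=5,sold=1 ship[2->3]=1 ship[1->2]=1 ship[0->1]=2 prod=3 -> [11 11 5 1]
Step 9: demand=5,sold=1 ship[2->3]=1 ship[1->2]=1 ship[0->1]=2 prod=3 -> [12 12 5 1]
Step 10: demand=5,sold=1 ship[2->3]=1 ship[1->2]=1 ship[0->1]=2 prod=3 -> [13 13 5 1]
Step 11: demand=5,sold=1 ship[2->3]=1 ship[1->2]=1 ship[0->1]=2 prod=3 -> [14 14 5 1]
Step 12: demand=5,sold=1 ship[2->3]=1 ship[1->2]=1 ship[0->1]=2 prod=3 -> [15 15 5 1]
First stockout at step 3

3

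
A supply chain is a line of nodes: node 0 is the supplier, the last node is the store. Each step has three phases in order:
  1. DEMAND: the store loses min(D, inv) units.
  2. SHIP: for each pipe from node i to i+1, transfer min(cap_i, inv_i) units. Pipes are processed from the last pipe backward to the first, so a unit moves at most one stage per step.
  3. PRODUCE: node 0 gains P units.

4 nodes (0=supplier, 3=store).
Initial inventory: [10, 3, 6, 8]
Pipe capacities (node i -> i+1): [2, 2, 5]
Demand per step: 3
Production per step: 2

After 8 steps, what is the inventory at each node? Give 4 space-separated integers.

Step 1: demand=3,sold=3 ship[2->3]=5 ship[1->2]=2 ship[0->1]=2 prod=2 -> inv=[10 3 3 10]
Step 2: demand=3,sold=3 ship[2->3]=3 ship[1->2]=2 ship[0->1]=2 prod=2 -> inv=[10 3 2 10]
Step 3: demand=3,sold=3 ship[2->3]=2 ship[1->2]=2 ship[0->1]=2 prod=2 -> inv=[10 3 2 9]
Step 4: demand=3,sold=3 ship[2->3]=2 ship[1->2]=2 ship[0->1]=2 prod=2 -> inv=[10 3 2 8]
Step 5: demand=3,sold=3 ship[2->3]=2 ship[1->2]=2 ship[0->1]=2 prod=2 -> inv=[10 3 2 7]
Step 6: demand=3,sold=3 ship[2->3]=2 ship[1->2]=2 ship[0->1]=2 prod=2 -> inv=[10 3 2 6]
Step 7: demand=3,sold=3 ship[2->3]=2 ship[1->2]=2 ship[0->1]=2 prod=2 -> inv=[10 3 2 5]
Step 8: demand=3,sold=3 ship[2->3]=2 ship[1->2]=2 ship[0->1]=2 prod=2 -> inv=[10 3 2 4]

10 3 2 4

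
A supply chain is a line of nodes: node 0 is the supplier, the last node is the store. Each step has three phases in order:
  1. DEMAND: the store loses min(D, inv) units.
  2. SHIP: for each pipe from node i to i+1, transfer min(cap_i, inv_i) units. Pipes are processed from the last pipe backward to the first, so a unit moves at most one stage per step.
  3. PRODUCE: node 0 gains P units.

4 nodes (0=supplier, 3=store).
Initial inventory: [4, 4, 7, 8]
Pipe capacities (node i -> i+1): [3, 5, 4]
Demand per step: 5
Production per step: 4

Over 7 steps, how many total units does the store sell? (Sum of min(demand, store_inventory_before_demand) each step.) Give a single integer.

Step 1: sold=5 (running total=5) -> [5 3 7 7]
Step 2: sold=5 (running total=10) -> [6 3 6 6]
Step 3: sold=5 (running total=15) -> [7 3 5 5]
Step 4: sold=5 (running total=20) -> [8 3 4 4]
Step 5: sold=4 (running total=24) -> [9 3 3 4]
Step 6: sold=4 (running total=28) -> [10 3 3 3]
Step 7: sold=3 (running total=31) -> [11 3 3 3]

Answer: 31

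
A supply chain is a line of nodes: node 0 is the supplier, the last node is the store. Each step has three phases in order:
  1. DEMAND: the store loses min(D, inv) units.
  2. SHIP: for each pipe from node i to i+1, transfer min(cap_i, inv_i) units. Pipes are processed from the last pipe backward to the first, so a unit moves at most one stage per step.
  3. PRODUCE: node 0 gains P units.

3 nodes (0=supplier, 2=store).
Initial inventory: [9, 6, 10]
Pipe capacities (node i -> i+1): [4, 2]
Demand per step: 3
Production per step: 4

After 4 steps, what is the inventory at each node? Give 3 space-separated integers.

Step 1: demand=3,sold=3 ship[1->2]=2 ship[0->1]=4 prod=4 -> inv=[9 8 9]
Step 2: demand=3,sold=3 ship[1->2]=2 ship[0->1]=4 prod=4 -> inv=[9 10 8]
Step 3: demand=3,sold=3 ship[1->2]=2 ship[0->1]=4 prod=4 -> inv=[9 12 7]
Step 4: demand=3,sold=3 ship[1->2]=2 ship[0->1]=4 prod=4 -> inv=[9 14 6]

9 14 6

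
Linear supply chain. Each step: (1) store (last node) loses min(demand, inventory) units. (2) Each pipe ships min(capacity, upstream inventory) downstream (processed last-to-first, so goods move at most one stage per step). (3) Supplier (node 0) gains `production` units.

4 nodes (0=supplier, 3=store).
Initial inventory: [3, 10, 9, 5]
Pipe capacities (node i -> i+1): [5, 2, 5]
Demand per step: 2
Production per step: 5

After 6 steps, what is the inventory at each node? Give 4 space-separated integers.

Step 1: demand=2,sold=2 ship[2->3]=5 ship[1->2]=2 ship[0->1]=3 prod=5 -> inv=[5 11 6 8]
Step 2: demand=2,sold=2 ship[2->3]=5 ship[1->2]=2 ship[0->1]=5 prod=5 -> inv=[5 14 3 11]
Step 3: demand=2,sold=2 ship[2->3]=3 ship[1->2]=2 ship[0->1]=5 prod=5 -> inv=[5 17 2 12]
Step 4: demand=2,sold=2 ship[2->3]=2 ship[1->2]=2 ship[0->1]=5 prod=5 -> inv=[5 20 2 12]
Step 5: demand=2,sold=2 ship[2->3]=2 ship[1->2]=2 ship[0->1]=5 prod=5 -> inv=[5 23 2 12]
Step 6: demand=2,sold=2 ship[2->3]=2 ship[1->2]=2 ship[0->1]=5 prod=5 -> inv=[5 26 2 12]

5 26 2 12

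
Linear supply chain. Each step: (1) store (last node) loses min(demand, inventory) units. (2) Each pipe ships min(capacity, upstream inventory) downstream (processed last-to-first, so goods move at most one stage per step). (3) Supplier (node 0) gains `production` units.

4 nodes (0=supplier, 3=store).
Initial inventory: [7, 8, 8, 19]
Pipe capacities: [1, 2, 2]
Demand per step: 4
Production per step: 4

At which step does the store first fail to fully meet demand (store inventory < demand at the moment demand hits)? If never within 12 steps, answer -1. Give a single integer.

Step 1: demand=4,sold=4 ship[2->3]=2 ship[1->2]=2 ship[0->1]=1 prod=4 -> [10 7 8 17]
Step 2: demand=4,sold=4 ship[2->3]=2 ship[1->2]=2 ship[0->1]=1 prod=4 -> [13 6 8 15]
Step 3: demand=4,sold=4 ship[2->3]=2 ship[1->2]=2 ship[0->1]=1 prod=4 -> [16 5 8 13]
Step 4: demand=4,sold=4 ship[2->3]=2 ship[1->2]=2 ship[0->1]=1 prod=4 -> [19 4 8 11]
Step 5: demand=4,sold=4 ship[2->3]=2 ship[1->2]=2 ship[0->1]=1 prod=4 -> [22 3 8 9]
Step 6: demand=4,sold=4 ship[2->3]=2 ship[1->2]=2 ship[0->1]=1 prod=4 -> [25 2 8 7]
Step 7: demand=4,sold=4 ship[2->3]=2 ship[1->2]=2 ship[0->1]=1 prod=4 -> [28 1 8 5]
Step 8: demand=4,sold=4 ship[2->3]=2 ship[1->2]=1 ship[0->1]=1 prod=4 -> [31 1 7 3]
Step 9: demand=4,sold=3 ship[2->3]=2 ship[1->2]=1 ship[0->1]=1 prod=4 -> [34 1 6 2]
Step 10: demand=4,sold=2 ship[2->3]=2 ship[1->2]=1 ship[0->1]=1 prod=4 -> [37 1 5 2]
Step 11: demand=4,sold=2 ship[2->3]=2 ship[1->2]=1 ship[0->1]=1 prod=4 -> [40 1 4 2]
Step 12: demand=4,sold=2 ship[2->3]=2 ship[1->2]=1 ship[0->1]=1 prod=4 -> [43 1 3 2]
First stockout at step 9

9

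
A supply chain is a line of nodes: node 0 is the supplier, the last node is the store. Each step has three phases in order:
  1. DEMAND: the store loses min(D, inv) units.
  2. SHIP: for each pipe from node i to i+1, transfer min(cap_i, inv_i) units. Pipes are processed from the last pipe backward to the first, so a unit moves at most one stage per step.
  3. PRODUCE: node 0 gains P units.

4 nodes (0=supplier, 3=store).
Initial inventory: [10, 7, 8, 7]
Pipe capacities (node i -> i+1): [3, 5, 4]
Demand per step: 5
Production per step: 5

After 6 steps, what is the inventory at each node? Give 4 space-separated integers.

Step 1: demand=5,sold=5 ship[2->3]=4 ship[1->2]=5 ship[0->1]=3 prod=5 -> inv=[12 5 9 6]
Step 2: demand=5,sold=5 ship[2->3]=4 ship[1->2]=5 ship[0->1]=3 prod=5 -> inv=[14 3 10 5]
Step 3: demand=5,sold=5 ship[2->3]=4 ship[1->2]=3 ship[0->1]=3 prod=5 -> inv=[16 3 9 4]
Step 4: demand=5,sold=4 ship[2->3]=4 ship[1->2]=3 ship[0->1]=3 prod=5 -> inv=[18 3 8 4]
Step 5: demand=5,sold=4 ship[2->3]=4 ship[1->2]=3 ship[0->1]=3 prod=5 -> inv=[20 3 7 4]
Step 6: demand=5,sold=4 ship[2->3]=4 ship[1->2]=3 ship[0->1]=3 prod=5 -> inv=[22 3 6 4]

22 3 6 4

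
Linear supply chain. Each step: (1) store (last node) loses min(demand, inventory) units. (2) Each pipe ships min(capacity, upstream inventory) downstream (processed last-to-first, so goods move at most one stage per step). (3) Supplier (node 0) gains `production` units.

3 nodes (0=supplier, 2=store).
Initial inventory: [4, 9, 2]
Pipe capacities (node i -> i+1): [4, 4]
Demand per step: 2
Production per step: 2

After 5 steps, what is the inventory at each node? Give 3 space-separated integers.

Step 1: demand=2,sold=2 ship[1->2]=4 ship[0->1]=4 prod=2 -> inv=[2 9 4]
Step 2: demand=2,sold=2 ship[1->2]=4 ship[0->1]=2 prod=2 -> inv=[2 7 6]
Step 3: demand=2,sold=2 ship[1->2]=4 ship[0->1]=2 prod=2 -> inv=[2 5 8]
Step 4: demand=2,sold=2 ship[1->2]=4 ship[0->1]=2 prod=2 -> inv=[2 3 10]
Step 5: demand=2,sold=2 ship[1->2]=3 ship[0->1]=2 prod=2 -> inv=[2 2 11]

2 2 11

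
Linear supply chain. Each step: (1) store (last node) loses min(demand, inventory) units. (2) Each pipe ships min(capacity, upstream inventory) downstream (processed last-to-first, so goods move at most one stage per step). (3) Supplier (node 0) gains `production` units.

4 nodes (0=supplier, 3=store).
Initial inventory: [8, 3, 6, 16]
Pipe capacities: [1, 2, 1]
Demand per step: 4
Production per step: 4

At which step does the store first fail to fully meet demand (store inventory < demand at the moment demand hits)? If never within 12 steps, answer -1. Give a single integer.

Step 1: demand=4,sold=4 ship[2->3]=1 ship[1->2]=2 ship[0->1]=1 prod=4 -> [11 2 7 13]
Step 2: demand=4,sold=4 ship[2->3]=1 ship[1->2]=2 ship[0->1]=1 prod=4 -> [14 1 8 10]
Step 3: demand=4,sold=4 ship[2->3]=1 ship[1->2]=1 ship[0->1]=1 prod=4 -> [17 1 8 7]
Step 4: demand=4,sold=4 ship[2->3]=1 ship[1->2]=1 ship[0->1]=1 prod=4 -> [20 1 8 4]
Step 5: demand=4,sold=4 ship[2->3]=1 ship[1->2]=1 ship[0->1]=1 prod=4 -> [23 1 8 1]
Step 6: demand=4,sold=1 ship[2->3]=1 ship[1->2]=1 ship[0->1]=1 prod=4 -> [26 1 8 1]
Step 7: demand=4,sold=1 ship[2->3]=1 ship[1->2]=1 ship[0->1]=1 prod=4 -> [29 1 8 1]
Step 8: demand=4,sold=1 ship[2->3]=1 ship[1->2]=1 ship[0->1]=1 prod=4 -> [32 1 8 1]
Step 9: demand=4,sold=1 ship[2->3]=1 ship[1->2]=1 ship[0->1]=1 prod=4 -> [35 1 8 1]
Step 10: demand=4,sold=1 ship[2->3]=1 ship[1->2]=1 ship[0->1]=1 prod=4 -> [38 1 8 1]
Step 11: demand=4,sold=1 ship[2->3]=1 ship[1->2]=1 ship[0->1]=1 prod=4 -> [41 1 8 1]
Step 12: demand=4,sold=1 ship[2->3]=1 ship[1->2]=1 ship[0->1]=1 prod=4 -> [44 1 8 1]
First stockout at step 6

6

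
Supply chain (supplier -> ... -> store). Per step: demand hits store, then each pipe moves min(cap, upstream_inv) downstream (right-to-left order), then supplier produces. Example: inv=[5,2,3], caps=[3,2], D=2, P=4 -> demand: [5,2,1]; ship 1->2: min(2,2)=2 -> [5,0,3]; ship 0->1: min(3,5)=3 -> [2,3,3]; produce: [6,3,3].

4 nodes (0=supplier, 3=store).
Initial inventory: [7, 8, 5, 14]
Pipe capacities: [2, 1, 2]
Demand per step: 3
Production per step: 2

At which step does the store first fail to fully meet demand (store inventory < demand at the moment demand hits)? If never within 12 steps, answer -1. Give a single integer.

Step 1: demand=3,sold=3 ship[2->3]=2 ship[1->2]=1 ship[0->1]=2 prod=2 -> [7 9 4 13]
Step 2: demand=3,sold=3 ship[2->3]=2 ship[1->2]=1 ship[0->1]=2 prod=2 -> [7 10 3 12]
Step 3: demand=3,sold=3 ship[2->3]=2 ship[1->2]=1 ship[0->1]=2 prod=2 -> [7 11 2 11]
Step 4: demand=3,sold=3 ship[2->3]=2 ship[1->2]=1 ship[0->1]=2 prod=2 -> [7 12 1 10]
Step 5: demand=3,sold=3 ship[2->3]=1 ship[1->2]=1 ship[0->1]=2 prod=2 -> [7 13 1 8]
Step 6: demand=3,sold=3 ship[2->3]=1 ship[1->2]=1 ship[0->1]=2 prod=2 -> [7 14 1 6]
Step 7: demand=3,sold=3 ship[2->3]=1 ship[1->2]=1 ship[0->1]=2 prod=2 -> [7 15 1 4]
Step 8: demand=3,sold=3 ship[2->3]=1 ship[1->2]=1 ship[0->1]=2 prod=2 -> [7 16 1 2]
Step 9: demand=3,sold=2 ship[2->3]=1 ship[1->2]=1 ship[0->1]=2 prod=2 -> [7 17 1 1]
Step 10: demand=3,sold=1 ship[2->3]=1 ship[1->2]=1 ship[0->1]=2 prod=2 -> [7 18 1 1]
Step 11: demand=3,sold=1 ship[2->3]=1 ship[1->2]=1 ship[0->1]=2 prod=2 -> [7 19 1 1]
Step 12: demand=3,sold=1 ship[2->3]=1 ship[1->2]=1 ship[0->1]=2 prod=2 -> [7 20 1 1]
First stockout at step 9

9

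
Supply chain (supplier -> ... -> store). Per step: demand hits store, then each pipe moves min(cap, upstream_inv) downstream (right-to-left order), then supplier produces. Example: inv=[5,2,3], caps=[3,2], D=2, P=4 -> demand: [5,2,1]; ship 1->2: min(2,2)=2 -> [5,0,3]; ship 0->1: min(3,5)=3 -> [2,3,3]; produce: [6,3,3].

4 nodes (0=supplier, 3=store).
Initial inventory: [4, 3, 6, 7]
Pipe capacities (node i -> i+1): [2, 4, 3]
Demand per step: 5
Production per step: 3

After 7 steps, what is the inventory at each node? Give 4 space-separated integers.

Step 1: demand=5,sold=5 ship[2->3]=3 ship[1->2]=3 ship[0->1]=2 prod=3 -> inv=[5 2 6 5]
Step 2: demand=5,sold=5 ship[2->3]=3 ship[1->2]=2 ship[0->1]=2 prod=3 -> inv=[6 2 5 3]
Step 3: demand=5,sold=3 ship[2->3]=3 ship[1->2]=2 ship[0->1]=2 prod=3 -> inv=[7 2 4 3]
Step 4: demand=5,sold=3 ship[2->3]=3 ship[1->2]=2 ship[0->1]=2 prod=3 -> inv=[8 2 3 3]
Step 5: demand=5,sold=3 ship[2->3]=3 ship[1->2]=2 ship[0->1]=2 prod=3 -> inv=[9 2 2 3]
Step 6: demand=5,sold=3 ship[2->3]=2 ship[1->2]=2 ship[0->1]=2 prod=3 -> inv=[10 2 2 2]
Step 7: demand=5,sold=2 ship[2->3]=2 ship[1->2]=2 ship[0->1]=2 prod=3 -> inv=[11 2 2 2]

11 2 2 2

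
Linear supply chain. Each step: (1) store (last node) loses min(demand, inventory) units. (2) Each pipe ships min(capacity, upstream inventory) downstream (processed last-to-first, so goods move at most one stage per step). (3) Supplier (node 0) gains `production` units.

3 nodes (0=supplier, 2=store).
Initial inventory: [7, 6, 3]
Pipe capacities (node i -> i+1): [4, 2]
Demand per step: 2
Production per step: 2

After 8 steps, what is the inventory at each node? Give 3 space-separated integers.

Step 1: demand=2,sold=2 ship[1->2]=2 ship[0->1]=4 prod=2 -> inv=[5 8 3]
Step 2: demand=2,sold=2 ship[1->2]=2 ship[0->1]=4 prod=2 -> inv=[3 10 3]
Step 3: demand=2,sold=2 ship[1->2]=2 ship[0->1]=3 prod=2 -> inv=[2 11 3]
Step 4: demand=2,sold=2 ship[1->2]=2 ship[0->1]=2 prod=2 -> inv=[2 11 3]
Step 5: demand=2,sold=2 ship[1->2]=2 ship[0->1]=2 prod=2 -> inv=[2 11 3]
Step 6: demand=2,sold=2 ship[1->2]=2 ship[0->1]=2 prod=2 -> inv=[2 11 3]
Step 7: demand=2,sold=2 ship[1->2]=2 ship[0->1]=2 prod=2 -> inv=[2 11 3]
Step 8: demand=2,sold=2 ship[1->2]=2 ship[0->1]=2 prod=2 -> inv=[2 11 3]

2 11 3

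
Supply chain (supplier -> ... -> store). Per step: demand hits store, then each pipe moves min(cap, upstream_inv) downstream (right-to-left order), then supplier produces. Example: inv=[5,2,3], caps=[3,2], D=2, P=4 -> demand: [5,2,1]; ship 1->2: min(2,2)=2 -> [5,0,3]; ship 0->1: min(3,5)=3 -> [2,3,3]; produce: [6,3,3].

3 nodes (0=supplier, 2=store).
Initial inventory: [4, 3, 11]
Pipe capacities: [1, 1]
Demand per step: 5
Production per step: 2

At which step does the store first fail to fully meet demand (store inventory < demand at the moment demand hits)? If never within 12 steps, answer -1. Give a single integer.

Step 1: demand=5,sold=5 ship[1->2]=1 ship[0->1]=1 prod=2 -> [5 3 7]
Step 2: demand=5,sold=5 ship[1->2]=1 ship[0->1]=1 prod=2 -> [6 3 3]
Step 3: demand=5,sold=3 ship[1->2]=1 ship[0->1]=1 prod=2 -> [7 3 1]
Step 4: demand=5,sold=1 ship[1->2]=1 ship[0->1]=1 prod=2 -> [8 3 1]
Step 5: demand=5,sold=1 ship[1->2]=1 ship[0->1]=1 prod=2 -> [9 3 1]
Step 6: demand=5,sold=1 ship[1->2]=1 ship[0->1]=1 prod=2 -> [10 3 1]
Step 7: demand=5,sold=1 ship[1->2]=1 ship[0->1]=1 prod=2 -> [11 3 1]
Step 8: demand=5,sold=1 ship[1->2]=1 ship[0->1]=1 prod=2 -> [12 3 1]
Step 9: demand=5,sold=1 ship[1->2]=1 ship[0->1]=1 prod=2 -> [13 3 1]
Step 10: demand=5,sold=1 ship[1->2]=1 ship[0->1]=1 prod=2 -> [14 3 1]
Step 11: demand=5,sold=1 ship[1->2]=1 ship[0->1]=1 prod=2 -> [15 3 1]
Step 12: demand=5,sold=1 ship[1->2]=1 ship[0->1]=1 prod=2 -> [16 3 1]
First stockout at step 3

3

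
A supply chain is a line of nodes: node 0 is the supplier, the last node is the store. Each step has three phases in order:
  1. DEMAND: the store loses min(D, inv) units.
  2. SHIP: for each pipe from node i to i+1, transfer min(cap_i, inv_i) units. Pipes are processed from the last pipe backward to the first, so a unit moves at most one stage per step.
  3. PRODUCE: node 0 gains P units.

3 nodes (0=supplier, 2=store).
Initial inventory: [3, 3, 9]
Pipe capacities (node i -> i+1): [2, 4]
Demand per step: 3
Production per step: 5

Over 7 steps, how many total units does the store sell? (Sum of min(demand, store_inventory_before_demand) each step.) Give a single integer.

Step 1: sold=3 (running total=3) -> [6 2 9]
Step 2: sold=3 (running total=6) -> [9 2 8]
Step 3: sold=3 (running total=9) -> [12 2 7]
Step 4: sold=3 (running total=12) -> [15 2 6]
Step 5: sold=3 (running total=15) -> [18 2 5]
Step 6: sold=3 (running total=18) -> [21 2 4]
Step 7: sold=3 (running total=21) -> [24 2 3]

Answer: 21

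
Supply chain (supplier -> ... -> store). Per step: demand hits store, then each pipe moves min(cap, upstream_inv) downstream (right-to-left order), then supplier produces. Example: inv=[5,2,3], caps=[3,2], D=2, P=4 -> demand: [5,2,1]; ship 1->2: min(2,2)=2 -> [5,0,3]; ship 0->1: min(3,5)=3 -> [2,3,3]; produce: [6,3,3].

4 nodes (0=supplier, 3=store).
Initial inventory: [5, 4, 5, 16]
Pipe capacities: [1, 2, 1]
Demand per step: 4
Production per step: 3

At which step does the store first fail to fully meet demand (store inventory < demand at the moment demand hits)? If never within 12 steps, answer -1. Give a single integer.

Step 1: demand=4,sold=4 ship[2->3]=1 ship[1->2]=2 ship[0->1]=1 prod=3 -> [7 3 6 13]
Step 2: demand=4,sold=4 ship[2->3]=1 ship[1->2]=2 ship[0->1]=1 prod=3 -> [9 2 7 10]
Step 3: demand=4,sold=4 ship[2->3]=1 ship[1->2]=2 ship[0->1]=1 prod=3 -> [11 1 8 7]
Step 4: demand=4,sold=4 ship[2->3]=1 ship[1->2]=1 ship[0->1]=1 prod=3 -> [13 1 8 4]
Step 5: demand=4,sold=4 ship[2->3]=1 ship[1->2]=1 ship[0->1]=1 prod=3 -> [15 1 8 1]
Step 6: demand=4,sold=1 ship[2->3]=1 ship[1->2]=1 ship[0->1]=1 prod=3 -> [17 1 8 1]
Step 7: demand=4,sold=1 ship[2->3]=1 ship[1->2]=1 ship[0->1]=1 prod=3 -> [19 1 8 1]
Step 8: demand=4,sold=1 ship[2->3]=1 ship[1->2]=1 ship[0->1]=1 prod=3 -> [21 1 8 1]
Step 9: demand=4,sold=1 ship[2->3]=1 ship[1->2]=1 ship[0->1]=1 prod=3 -> [23 1 8 1]
Step 10: demand=4,sold=1 ship[2->3]=1 ship[1->2]=1 ship[0->1]=1 prod=3 -> [25 1 8 1]
Step 11: demand=4,sold=1 ship[2->3]=1 ship[1->2]=1 ship[0->1]=1 prod=3 -> [27 1 8 1]
Step 12: demand=4,sold=1 ship[2->3]=1 ship[1->2]=1 ship[0->1]=1 prod=3 -> [29 1 8 1]
First stockout at step 6

6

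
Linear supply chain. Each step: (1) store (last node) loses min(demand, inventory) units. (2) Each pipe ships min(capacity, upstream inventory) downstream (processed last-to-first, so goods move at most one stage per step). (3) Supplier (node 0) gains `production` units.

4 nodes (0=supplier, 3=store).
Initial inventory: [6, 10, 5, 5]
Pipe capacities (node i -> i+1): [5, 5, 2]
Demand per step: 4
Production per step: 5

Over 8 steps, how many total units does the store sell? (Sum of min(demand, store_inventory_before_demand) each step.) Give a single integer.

Step 1: sold=4 (running total=4) -> [6 10 8 3]
Step 2: sold=3 (running total=7) -> [6 10 11 2]
Step 3: sold=2 (running total=9) -> [6 10 14 2]
Step 4: sold=2 (running total=11) -> [6 10 17 2]
Step 5: sold=2 (running total=13) -> [6 10 20 2]
Step 6: sold=2 (running total=15) -> [6 10 23 2]
Step 7: sold=2 (running total=17) -> [6 10 26 2]
Step 8: sold=2 (running total=19) -> [6 10 29 2]

Answer: 19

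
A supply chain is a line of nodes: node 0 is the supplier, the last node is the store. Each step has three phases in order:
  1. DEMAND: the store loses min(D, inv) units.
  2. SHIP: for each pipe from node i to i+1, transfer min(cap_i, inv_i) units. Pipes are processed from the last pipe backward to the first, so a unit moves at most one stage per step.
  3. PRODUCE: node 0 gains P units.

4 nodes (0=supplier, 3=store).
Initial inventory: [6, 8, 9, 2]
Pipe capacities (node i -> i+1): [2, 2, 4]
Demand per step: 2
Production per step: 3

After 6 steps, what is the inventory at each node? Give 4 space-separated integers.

Step 1: demand=2,sold=2 ship[2->3]=4 ship[1->2]=2 ship[0->1]=2 prod=3 -> inv=[7 8 7 4]
Step 2: demand=2,sold=2 ship[2->3]=4 ship[1->2]=2 ship[0->1]=2 prod=3 -> inv=[8 8 5 6]
Step 3: demand=2,sold=2 ship[2->3]=4 ship[1->2]=2 ship[0->1]=2 prod=3 -> inv=[9 8 3 8]
Step 4: demand=2,sold=2 ship[2->3]=3 ship[1->2]=2 ship[0->1]=2 prod=3 -> inv=[10 8 2 9]
Step 5: demand=2,sold=2 ship[2->3]=2 ship[1->2]=2 ship[0->1]=2 prod=3 -> inv=[11 8 2 9]
Step 6: demand=2,sold=2 ship[2->3]=2 ship[1->2]=2 ship[0->1]=2 prod=3 -> inv=[12 8 2 9]

12 8 2 9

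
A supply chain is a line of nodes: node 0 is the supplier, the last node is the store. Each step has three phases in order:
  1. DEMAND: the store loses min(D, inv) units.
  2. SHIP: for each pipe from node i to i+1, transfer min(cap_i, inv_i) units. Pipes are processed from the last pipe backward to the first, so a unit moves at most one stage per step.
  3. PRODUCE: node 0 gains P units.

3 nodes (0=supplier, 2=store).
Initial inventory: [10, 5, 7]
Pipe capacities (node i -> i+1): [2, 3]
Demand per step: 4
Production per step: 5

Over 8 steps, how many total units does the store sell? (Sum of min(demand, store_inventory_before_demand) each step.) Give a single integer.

Answer: 24

Derivation:
Step 1: sold=4 (running total=4) -> [13 4 6]
Step 2: sold=4 (running total=8) -> [16 3 5]
Step 3: sold=4 (running total=12) -> [19 2 4]
Step 4: sold=4 (running total=16) -> [22 2 2]
Step 5: sold=2 (running total=18) -> [25 2 2]
Step 6: sold=2 (running total=20) -> [28 2 2]
Step 7: sold=2 (running total=22) -> [31 2 2]
Step 8: sold=2 (running total=24) -> [34 2 2]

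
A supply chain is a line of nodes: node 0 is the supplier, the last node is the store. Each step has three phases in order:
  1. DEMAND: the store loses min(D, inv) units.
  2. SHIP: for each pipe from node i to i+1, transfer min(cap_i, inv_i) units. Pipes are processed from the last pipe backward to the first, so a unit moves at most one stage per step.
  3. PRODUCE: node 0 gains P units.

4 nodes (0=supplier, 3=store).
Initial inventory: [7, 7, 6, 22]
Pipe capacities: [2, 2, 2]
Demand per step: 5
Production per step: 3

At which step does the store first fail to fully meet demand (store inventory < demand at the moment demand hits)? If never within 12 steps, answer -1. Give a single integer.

Step 1: demand=5,sold=5 ship[2->3]=2 ship[1->2]=2 ship[0->1]=2 prod=3 -> [8 7 6 19]
Step 2: demand=5,sold=5 ship[2->3]=2 ship[1->2]=2 ship[0->1]=2 prod=3 -> [9 7 6 16]
Step 3: demand=5,sold=5 ship[2->3]=2 ship[1->2]=2 ship[0->1]=2 prod=3 -> [10 7 6 13]
Step 4: demand=5,sold=5 ship[2->3]=2 ship[1->2]=2 ship[0->1]=2 prod=3 -> [11 7 6 10]
Step 5: demand=5,sold=5 ship[2->3]=2 ship[1->2]=2 ship[0->1]=2 prod=3 -> [12 7 6 7]
Step 6: demand=5,sold=5 ship[2->3]=2 ship[1->2]=2 ship[0->1]=2 prod=3 -> [13 7 6 4]
Step 7: demand=5,sold=4 ship[2->3]=2 ship[1->2]=2 ship[0->1]=2 prod=3 -> [14 7 6 2]
Step 8: demand=5,sold=2 ship[2->3]=2 ship[1->2]=2 ship[0->1]=2 prod=3 -> [15 7 6 2]
Step 9: demand=5,sold=2 ship[2->3]=2 ship[1->2]=2 ship[0->1]=2 prod=3 -> [16 7 6 2]
Step 10: demand=5,sold=2 ship[2->3]=2 ship[1->2]=2 ship[0->1]=2 prod=3 -> [17 7 6 2]
Step 11: demand=5,sold=2 ship[2->3]=2 ship[1->2]=2 ship[0->1]=2 prod=3 -> [18 7 6 2]
Step 12: demand=5,sold=2 ship[2->3]=2 ship[1->2]=2 ship[0->1]=2 prod=3 -> [19 7 6 2]
First stockout at step 7

7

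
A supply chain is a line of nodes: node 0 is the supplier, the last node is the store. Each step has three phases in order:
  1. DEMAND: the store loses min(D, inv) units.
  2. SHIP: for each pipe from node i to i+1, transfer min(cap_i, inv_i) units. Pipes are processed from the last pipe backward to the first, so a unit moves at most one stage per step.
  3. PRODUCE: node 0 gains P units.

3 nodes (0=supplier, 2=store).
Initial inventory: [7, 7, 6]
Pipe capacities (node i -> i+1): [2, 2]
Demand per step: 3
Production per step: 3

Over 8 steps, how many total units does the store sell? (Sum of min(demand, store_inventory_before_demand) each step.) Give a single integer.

Step 1: sold=3 (running total=3) -> [8 7 5]
Step 2: sold=3 (running total=6) -> [9 7 4]
Step 3: sold=3 (running total=9) -> [10 7 3]
Step 4: sold=3 (running total=12) -> [11 7 2]
Step 5: sold=2 (running total=14) -> [12 7 2]
Step 6: sold=2 (running total=16) -> [13 7 2]
Step 7: sold=2 (running total=18) -> [14 7 2]
Step 8: sold=2 (running total=20) -> [15 7 2]

Answer: 20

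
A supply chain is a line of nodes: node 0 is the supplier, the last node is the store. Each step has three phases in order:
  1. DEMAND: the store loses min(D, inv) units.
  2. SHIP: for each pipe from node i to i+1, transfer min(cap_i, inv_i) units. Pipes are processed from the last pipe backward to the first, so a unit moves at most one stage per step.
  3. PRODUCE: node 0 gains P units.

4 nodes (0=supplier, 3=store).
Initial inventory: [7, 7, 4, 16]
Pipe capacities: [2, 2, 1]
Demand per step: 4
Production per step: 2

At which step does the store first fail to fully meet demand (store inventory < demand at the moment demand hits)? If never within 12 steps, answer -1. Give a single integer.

Step 1: demand=4,sold=4 ship[2->3]=1 ship[1->2]=2 ship[0->1]=2 prod=2 -> [7 7 5 13]
Step 2: demand=4,sold=4 ship[2->3]=1 ship[1->2]=2 ship[0->1]=2 prod=2 -> [7 7 6 10]
Step 3: demand=4,sold=4 ship[2->3]=1 ship[1->2]=2 ship[0->1]=2 prod=2 -> [7 7 7 7]
Step 4: demand=4,sold=4 ship[2->3]=1 ship[1->2]=2 ship[0->1]=2 prod=2 -> [7 7 8 4]
Step 5: demand=4,sold=4 ship[2->3]=1 ship[1->2]=2 ship[0->1]=2 prod=2 -> [7 7 9 1]
Step 6: demand=4,sold=1 ship[2->3]=1 ship[1->2]=2 ship[0->1]=2 prod=2 -> [7 7 10 1]
Step 7: demand=4,sold=1 ship[2->3]=1 ship[1->2]=2 ship[0->1]=2 prod=2 -> [7 7 11 1]
Step 8: demand=4,sold=1 ship[2->3]=1 ship[1->2]=2 ship[0->1]=2 prod=2 -> [7 7 12 1]
Step 9: demand=4,sold=1 ship[2->3]=1 ship[1->2]=2 ship[0->1]=2 prod=2 -> [7 7 13 1]
Step 10: demand=4,sold=1 ship[2->3]=1 ship[1->2]=2 ship[0->1]=2 prod=2 -> [7 7 14 1]
Step 11: demand=4,sold=1 ship[2->3]=1 ship[1->2]=2 ship[0->1]=2 prod=2 -> [7 7 15 1]
Step 12: demand=4,sold=1 ship[2->3]=1 ship[1->2]=2 ship[0->1]=2 prod=2 -> [7 7 16 1]
First stockout at step 6

6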